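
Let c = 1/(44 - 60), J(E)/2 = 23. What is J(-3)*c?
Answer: -23/8 ≈ -2.8750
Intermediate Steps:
J(E) = 46 (J(E) = 2*23 = 46)
c = -1/16 (c = 1/(-16) = -1/16 ≈ -0.062500)
J(-3)*c = 46*(-1/16) = -23/8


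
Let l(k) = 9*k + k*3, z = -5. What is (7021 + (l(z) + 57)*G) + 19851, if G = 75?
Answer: 26647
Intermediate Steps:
l(k) = 12*k (l(k) = 9*k + 3*k = 12*k)
(7021 + (l(z) + 57)*G) + 19851 = (7021 + (12*(-5) + 57)*75) + 19851 = (7021 + (-60 + 57)*75) + 19851 = (7021 - 3*75) + 19851 = (7021 - 225) + 19851 = 6796 + 19851 = 26647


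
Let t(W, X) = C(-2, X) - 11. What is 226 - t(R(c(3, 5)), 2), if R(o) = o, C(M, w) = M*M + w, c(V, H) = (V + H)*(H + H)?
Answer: 231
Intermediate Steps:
c(V, H) = 2*H*(H + V) (c(V, H) = (H + V)*(2*H) = 2*H*(H + V))
C(M, w) = w + M² (C(M, w) = M² + w = w + M²)
t(W, X) = -7 + X (t(W, X) = (X + (-2)²) - 11 = (X + 4) - 11 = (4 + X) - 11 = -7 + X)
226 - t(R(c(3, 5)), 2) = 226 - (-7 + 2) = 226 - 1*(-5) = 226 + 5 = 231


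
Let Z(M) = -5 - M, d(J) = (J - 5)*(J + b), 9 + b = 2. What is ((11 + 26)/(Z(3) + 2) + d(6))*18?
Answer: -129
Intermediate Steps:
b = -7 (b = -9 + 2 = -7)
d(J) = (-7 + J)*(-5 + J) (d(J) = (J - 5)*(J - 7) = (-5 + J)*(-7 + J) = (-7 + J)*(-5 + J))
((11 + 26)/(Z(3) + 2) + d(6))*18 = ((11 + 26)/((-5 - 1*3) + 2) + (35 + 6² - 12*6))*18 = (37/((-5 - 3) + 2) + (35 + 36 - 72))*18 = (37/(-8 + 2) - 1)*18 = (37/(-6) - 1)*18 = (37*(-⅙) - 1)*18 = (-37/6 - 1)*18 = -43/6*18 = -129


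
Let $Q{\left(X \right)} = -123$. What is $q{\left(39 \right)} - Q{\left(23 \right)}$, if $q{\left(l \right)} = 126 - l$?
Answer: $210$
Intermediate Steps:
$q{\left(39 \right)} - Q{\left(23 \right)} = \left(126 - 39\right) - -123 = \left(126 - 39\right) + 123 = 87 + 123 = 210$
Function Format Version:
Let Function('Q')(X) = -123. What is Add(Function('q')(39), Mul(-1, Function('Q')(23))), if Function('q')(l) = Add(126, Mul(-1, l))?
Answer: 210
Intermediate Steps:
Add(Function('q')(39), Mul(-1, Function('Q')(23))) = Add(Add(126, Mul(-1, 39)), Mul(-1, -123)) = Add(Add(126, -39), 123) = Add(87, 123) = 210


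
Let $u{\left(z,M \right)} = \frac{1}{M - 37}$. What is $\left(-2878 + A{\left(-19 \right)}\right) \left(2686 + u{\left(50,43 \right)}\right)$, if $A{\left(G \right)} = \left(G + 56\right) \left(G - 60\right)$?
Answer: $- \frac{93494717}{6} \approx -1.5582 \cdot 10^{7}$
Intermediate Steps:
$A{\left(G \right)} = \left(-60 + G\right) \left(56 + G\right)$ ($A{\left(G \right)} = \left(56 + G\right) \left(-60 + G\right) = \left(-60 + G\right) \left(56 + G\right)$)
$u{\left(z,M \right)} = \frac{1}{-37 + M}$
$\left(-2878 + A{\left(-19 \right)}\right) \left(2686 + u{\left(50,43 \right)}\right) = \left(-2878 - \left(3284 - 361\right)\right) \left(2686 + \frac{1}{-37 + 43}\right) = \left(-2878 + \left(-3360 + 361 + 76\right)\right) \left(2686 + \frac{1}{6}\right) = \left(-2878 - 2923\right) \left(2686 + \frac{1}{6}\right) = \left(-5801\right) \frac{16117}{6} = - \frac{93494717}{6}$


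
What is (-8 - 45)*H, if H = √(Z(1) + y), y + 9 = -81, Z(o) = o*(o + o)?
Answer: -106*I*√22 ≈ -497.18*I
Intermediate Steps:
Z(o) = 2*o² (Z(o) = o*(2*o) = 2*o²)
y = -90 (y = -9 - 81 = -90)
H = 2*I*√22 (H = √(2*1² - 90) = √(2*1 - 90) = √(2 - 90) = √(-88) = 2*I*√22 ≈ 9.3808*I)
(-8 - 45)*H = (-8 - 45)*(2*I*√22) = -106*I*√22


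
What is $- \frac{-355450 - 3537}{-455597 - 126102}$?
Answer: $- \frac{358987}{581699} \approx -0.61714$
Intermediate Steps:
$- \frac{-355450 - 3537}{-455597 - 126102} = - \frac{-358987}{-581699} = - \frac{\left(-358987\right) \left(-1\right)}{581699} = \left(-1\right) \frac{358987}{581699} = - \frac{358987}{581699}$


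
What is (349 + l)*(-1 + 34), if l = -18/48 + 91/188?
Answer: 4331745/376 ≈ 11521.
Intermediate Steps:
l = 41/376 (l = -18*1/48 + 91*(1/188) = -3/8 + 91/188 = 41/376 ≈ 0.10904)
(349 + l)*(-1 + 34) = (349 + 41/376)*(-1 + 34) = (131265/376)*33 = 4331745/376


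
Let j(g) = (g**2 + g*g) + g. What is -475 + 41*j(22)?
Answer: 40115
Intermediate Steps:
j(g) = g + 2*g**2 (j(g) = (g**2 + g**2) + g = 2*g**2 + g = g + 2*g**2)
-475 + 41*j(22) = -475 + 41*(22*(1 + 2*22)) = -475 + 41*(22*(1 + 44)) = -475 + 41*(22*45) = -475 + 41*990 = -475 + 40590 = 40115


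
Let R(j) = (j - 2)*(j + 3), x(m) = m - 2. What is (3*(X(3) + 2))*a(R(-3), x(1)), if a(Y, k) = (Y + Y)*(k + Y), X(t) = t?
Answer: 0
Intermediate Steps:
x(m) = -2 + m
R(j) = (-2 + j)*(3 + j)
a(Y, k) = 2*Y*(Y + k) (a(Y, k) = (2*Y)*(Y + k) = 2*Y*(Y + k))
(3*(X(3) + 2))*a(R(-3), x(1)) = (3*(3 + 2))*(2*(-6 - 3 + (-3)**2)*((-6 - 3 + (-3)**2) + (-2 + 1))) = (3*5)*(2*(-6 - 3 + 9)*((-6 - 3 + 9) - 1)) = 15*(2*0*(0 - 1)) = 15*(2*0*(-1)) = 15*0 = 0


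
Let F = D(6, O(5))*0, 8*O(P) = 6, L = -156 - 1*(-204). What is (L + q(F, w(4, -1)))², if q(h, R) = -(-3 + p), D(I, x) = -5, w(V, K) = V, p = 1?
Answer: 2500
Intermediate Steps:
L = 48 (L = -156 + 204 = 48)
O(P) = ¾ (O(P) = (⅛)*6 = ¾)
F = 0 (F = -5*0 = 0)
q(h, R) = 2 (q(h, R) = -(-3 + 1) = -1*(-2) = 2)
(L + q(F, w(4, -1)))² = (48 + 2)² = 50² = 2500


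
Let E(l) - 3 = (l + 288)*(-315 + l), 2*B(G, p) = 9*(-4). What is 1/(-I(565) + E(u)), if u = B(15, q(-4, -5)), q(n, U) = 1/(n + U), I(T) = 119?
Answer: -1/90026 ≈ -1.1108e-5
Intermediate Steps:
q(n, U) = 1/(U + n)
B(G, p) = -18 (B(G, p) = (9*(-4))/2 = (½)*(-36) = -18)
u = -18
E(l) = 3 + (-315 + l)*(288 + l) (E(l) = 3 + (l + 288)*(-315 + l) = 3 + (288 + l)*(-315 + l) = 3 + (-315 + l)*(288 + l))
1/(-I(565) + E(u)) = 1/(-1*119 + (-90717 + (-18)² - 27*(-18))) = 1/(-119 + (-90717 + 324 + 486)) = 1/(-119 - 89907) = 1/(-90026) = -1/90026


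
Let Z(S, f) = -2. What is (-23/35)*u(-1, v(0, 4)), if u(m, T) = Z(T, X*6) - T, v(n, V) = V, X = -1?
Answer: 138/35 ≈ 3.9429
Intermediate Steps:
u(m, T) = -2 - T
(-23/35)*u(-1, v(0, 4)) = (-23/35)*(-2 - 1*4) = (-23*1/35)*(-2 - 4) = -23/35*(-6) = 138/35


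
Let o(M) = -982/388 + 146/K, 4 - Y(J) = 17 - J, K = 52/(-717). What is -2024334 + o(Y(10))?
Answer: -2555226904/1261 ≈ -2.0264e+6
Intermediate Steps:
K = -52/717 (K = 52*(-1/717) = -52/717 ≈ -0.072524)
Y(J) = -13 + J (Y(J) = 4 - (17 - J) = 4 + (-17 + J) = -13 + J)
o(M) = -2541730/1261 (o(M) = -982/388 + 146/(-52/717) = -982*1/388 + 146*(-717/52) = -491/194 - 52341/26 = -2541730/1261)
-2024334 + o(Y(10)) = -2024334 - 2541730/1261 = -2555226904/1261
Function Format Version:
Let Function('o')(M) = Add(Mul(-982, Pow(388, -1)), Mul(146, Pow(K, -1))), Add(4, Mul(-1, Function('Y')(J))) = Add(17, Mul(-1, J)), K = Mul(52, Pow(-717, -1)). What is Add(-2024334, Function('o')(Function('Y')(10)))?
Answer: Rational(-2555226904, 1261) ≈ -2.0264e+6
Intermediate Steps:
K = Rational(-52, 717) (K = Mul(52, Rational(-1, 717)) = Rational(-52, 717) ≈ -0.072524)
Function('Y')(J) = Add(-13, J) (Function('Y')(J) = Add(4, Mul(-1, Add(17, Mul(-1, J)))) = Add(4, Add(-17, J)) = Add(-13, J))
Function('o')(M) = Rational(-2541730, 1261) (Function('o')(M) = Add(Mul(-982, Pow(388, -1)), Mul(146, Pow(Rational(-52, 717), -1))) = Add(Mul(-982, Rational(1, 388)), Mul(146, Rational(-717, 52))) = Add(Rational(-491, 194), Rational(-52341, 26)) = Rational(-2541730, 1261))
Add(-2024334, Function('o')(Function('Y')(10))) = Add(-2024334, Rational(-2541730, 1261)) = Rational(-2555226904, 1261)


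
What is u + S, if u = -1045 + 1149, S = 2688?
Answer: 2792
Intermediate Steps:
u = 104
u + S = 104 + 2688 = 2792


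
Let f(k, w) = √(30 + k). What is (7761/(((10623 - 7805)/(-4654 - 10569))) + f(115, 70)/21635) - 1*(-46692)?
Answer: 13432353/2818 + √145/21635 ≈ 4766.6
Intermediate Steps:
(7761/(((10623 - 7805)/(-4654 - 10569))) + f(115, 70)/21635) - 1*(-46692) = (7761/(((10623 - 7805)/(-4654 - 10569))) + √(30 + 115)/21635) - 1*(-46692) = (7761/((2818/(-15223))) + √145*(1/21635)) + 46692 = (7761/((2818*(-1/15223))) + √145/21635) + 46692 = (7761/(-2818/15223) + √145/21635) + 46692 = (7761*(-15223/2818) + √145/21635) + 46692 = (-118145703/2818 + √145/21635) + 46692 = 13432353/2818 + √145/21635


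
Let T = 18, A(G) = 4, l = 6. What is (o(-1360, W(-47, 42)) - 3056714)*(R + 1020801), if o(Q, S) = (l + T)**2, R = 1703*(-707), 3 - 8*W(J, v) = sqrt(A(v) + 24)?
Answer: 559945604360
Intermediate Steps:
W(J, v) = 3/8 - sqrt(7)/4 (W(J, v) = 3/8 - sqrt(4 + 24)/8 = 3/8 - sqrt(7)/4)
R = -1204021
o(Q, S) = 576 (o(Q, S) = (6 + 18)**2 = 24**2 = 576)
(o(-1360, W(-47, 42)) - 3056714)*(R + 1020801) = (576 - 3056714)*(-1204021 + 1020801) = -3056138*(-183220) = 559945604360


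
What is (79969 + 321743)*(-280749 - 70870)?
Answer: -141249571728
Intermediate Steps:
(79969 + 321743)*(-280749 - 70870) = 401712*(-351619) = -141249571728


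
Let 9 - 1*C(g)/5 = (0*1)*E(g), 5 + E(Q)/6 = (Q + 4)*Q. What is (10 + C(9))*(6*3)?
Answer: 990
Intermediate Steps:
E(Q) = -30 + 6*Q*(4 + Q) (E(Q) = -30 + 6*((Q + 4)*Q) = -30 + 6*((4 + Q)*Q) = -30 + 6*(Q*(4 + Q)) = -30 + 6*Q*(4 + Q))
C(g) = 45 (C(g) = 45 - 5*0*1*(-30 + 6*g**2 + 24*g) = 45 - 0*(-30 + 6*g**2 + 24*g) = 45 - 5*0 = 45 + 0 = 45)
(10 + C(9))*(6*3) = (10 + 45)*(6*3) = 55*18 = 990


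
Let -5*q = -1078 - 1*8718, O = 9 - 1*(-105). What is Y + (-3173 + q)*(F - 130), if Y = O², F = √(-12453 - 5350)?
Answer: 170790 - 6069*I*√17803/5 ≈ 1.7079e+5 - 1.6195e+5*I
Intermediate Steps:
F = I*√17803 (F = √(-17803) = I*√17803 ≈ 133.43*I)
O = 114 (O = 9 + 105 = 114)
q = 9796/5 (q = -(-1078 - 1*8718)/5 = -(-1078 - 8718)/5 = -⅕*(-9796) = 9796/5 ≈ 1959.2)
Y = 12996 (Y = 114² = 12996)
Y + (-3173 + q)*(F - 130) = 12996 + (-3173 + 9796/5)*(I*√17803 - 130) = 12996 - 6069*(-130 + I*√17803)/5 = 12996 + (157794 - 6069*I*√17803/5) = 170790 - 6069*I*√17803/5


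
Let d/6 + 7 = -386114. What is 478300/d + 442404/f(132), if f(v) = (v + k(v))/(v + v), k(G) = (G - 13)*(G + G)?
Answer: 1024871692454/276848757 ≈ 3701.9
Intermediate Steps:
d = -2316726 (d = -42 + 6*(-386114) = -42 - 2316684 = -2316726)
k(G) = 2*G*(-13 + G) (k(G) = (-13 + G)*(2*G) = 2*G*(-13 + G))
f(v) = (v + 2*v*(-13 + v))/(2*v) (f(v) = (v + 2*v*(-13 + v))/(v + v) = (v + 2*v*(-13 + v))/((2*v)) = (v + 2*v*(-13 + v))*(1/(2*v)) = (v + 2*v*(-13 + v))/(2*v))
478300/d + 442404/f(132) = 478300/(-2316726) + 442404/(-25/2 + 132) = 478300*(-1/2316726) + 442404/(239/2) = -239150/1158363 + 442404*(2/239) = -239150/1158363 + 884808/239 = 1024871692454/276848757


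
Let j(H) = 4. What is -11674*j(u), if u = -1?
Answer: -46696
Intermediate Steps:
-11674*j(u) = -11674*4 = -46696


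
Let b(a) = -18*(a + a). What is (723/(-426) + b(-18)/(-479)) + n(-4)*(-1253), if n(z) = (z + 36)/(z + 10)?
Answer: -1364247229/204054 ≈ -6685.7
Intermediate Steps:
n(z) = (36 + z)/(10 + z)
b(a) = -36*a
(723/(-426) + b(-18)/(-479)) + n(-4)*(-1253) = (723/(-426) - 36*(-18)/(-479)) + ((36 - 4)/(10 - 4))*(-1253) = (723*(-1/426) + 648*(-1/479)) + (32/6)*(-1253) = (-241/142 - 648/479) + ((⅙)*32)*(-1253) = -207455/68018 + (16/3)*(-1253) = -207455/68018 - 20048/3 = -1364247229/204054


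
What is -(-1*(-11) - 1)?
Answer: -10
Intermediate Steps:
-(-1*(-11) - 1) = -(11 - 1) = -1*10 = -10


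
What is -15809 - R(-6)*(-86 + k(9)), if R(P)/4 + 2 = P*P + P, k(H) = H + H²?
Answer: -16257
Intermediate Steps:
R(P) = -8 + 4*P + 4*P² (R(P) = -8 + 4*(P*P + P) = -8 + 4*(P² + P) = -8 + 4*(P + P²) = -8 + (4*P + 4*P²) = -8 + 4*P + 4*P²)
-15809 - R(-6)*(-86 + k(9)) = -15809 - (-8 + 4*(-6) + 4*(-6)²)*(-86 + 9*(1 + 9)) = -15809 - (-8 - 24 + 4*36)*(-86 + 9*10) = -15809 - (-8 - 24 + 144)*(-86 + 90) = -15809 - 112*4 = -15809 - 1*448 = -15809 - 448 = -16257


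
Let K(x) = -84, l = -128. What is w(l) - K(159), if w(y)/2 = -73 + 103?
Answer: 144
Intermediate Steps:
w(y) = 60 (w(y) = 2*(-73 + 103) = 2*30 = 60)
w(l) - K(159) = 60 - 1*(-84) = 60 + 84 = 144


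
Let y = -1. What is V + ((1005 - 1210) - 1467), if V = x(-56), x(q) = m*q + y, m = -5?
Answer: -1393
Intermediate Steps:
x(q) = -1 - 5*q (x(q) = -5*q - 1 = -1 - 5*q)
V = 279 (V = -1 - 5*(-56) = -1 + 280 = 279)
V + ((1005 - 1210) - 1467) = 279 + ((1005 - 1210) - 1467) = 279 + (-205 - 1467) = 279 - 1672 = -1393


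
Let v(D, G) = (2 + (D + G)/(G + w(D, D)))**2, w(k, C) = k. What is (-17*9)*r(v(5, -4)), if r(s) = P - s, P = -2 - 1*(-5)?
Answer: 918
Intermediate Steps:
P = 3 (P = -2 + 5 = 3)
v(D, G) = 9 (v(D, G) = (2 + (D + G)/(G + D))**2 = (2 + (D + G)/(D + G))**2 = (2 + 1)**2 = 3**2 = 9)
r(s) = 3 - s
(-17*9)*r(v(5, -4)) = (-17*9)*(3 - 1*9) = -153*(3 - 9) = -153*(-6) = 918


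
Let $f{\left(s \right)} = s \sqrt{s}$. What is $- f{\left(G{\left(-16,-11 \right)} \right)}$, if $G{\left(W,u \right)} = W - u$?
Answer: $5 i \sqrt{5} \approx 11.18 i$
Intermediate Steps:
$f{\left(s \right)} = s^{\frac{3}{2}}$
$- f{\left(G{\left(-16,-11 \right)} \right)} = - \left(-16 - -11\right)^{\frac{3}{2}} = - \left(-16 + 11\right)^{\frac{3}{2}} = - \left(-5\right)^{\frac{3}{2}} = - \left(-5\right) i \sqrt{5} = 5 i \sqrt{5}$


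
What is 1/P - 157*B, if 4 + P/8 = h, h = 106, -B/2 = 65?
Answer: 16654561/816 ≈ 20410.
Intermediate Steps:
B = -130 (B = -2*65 = -130)
P = 816 (P = -32 + 8*106 = -32 + 848 = 816)
1/P - 157*B = 1/816 - 157*(-130) = 1/816 + 20410 = 16654561/816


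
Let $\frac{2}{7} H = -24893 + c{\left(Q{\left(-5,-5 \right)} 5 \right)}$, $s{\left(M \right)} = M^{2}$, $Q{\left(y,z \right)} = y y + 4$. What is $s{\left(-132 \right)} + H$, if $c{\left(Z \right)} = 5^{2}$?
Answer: $-69614$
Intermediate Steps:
$Q{\left(y,z \right)} = 4 + y^{2}$ ($Q{\left(y,z \right)} = y^{2} + 4 = 4 + y^{2}$)
$c{\left(Z \right)} = 25$
$H = -87038$ ($H = \frac{7 \left(-24893 + 25\right)}{2} = \frac{7}{2} \left(-24868\right) = -87038$)
$s{\left(-132 \right)} + H = \left(-132\right)^{2} - 87038 = 17424 - 87038 = -69614$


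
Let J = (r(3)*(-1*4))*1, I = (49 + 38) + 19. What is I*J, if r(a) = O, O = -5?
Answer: 2120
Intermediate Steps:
r(a) = -5
I = 106 (I = 87 + 19 = 106)
J = 20 (J = -(-5)*4*1 = -5*(-4)*1 = 20*1 = 20)
I*J = 106*20 = 2120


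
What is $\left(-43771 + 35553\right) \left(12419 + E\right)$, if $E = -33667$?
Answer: $174616064$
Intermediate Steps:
$\left(-43771 + 35553\right) \left(12419 + E\right) = \left(-43771 + 35553\right) \left(12419 - 33667\right) = \left(-8218\right) \left(-21248\right) = 174616064$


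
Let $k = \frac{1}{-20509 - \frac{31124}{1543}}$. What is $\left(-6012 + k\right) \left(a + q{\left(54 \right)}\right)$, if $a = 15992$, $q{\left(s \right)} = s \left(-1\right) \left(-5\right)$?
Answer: $- \frac{3096922037446850}{31676511} \approx -9.7767 \cdot 10^{7}$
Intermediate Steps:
$q{\left(s \right)} = 5 s$ ($q{\left(s \right)} = - s \left(-5\right) = 5 s$)
$k = - \frac{1543}{31676511}$ ($k = \frac{1}{-20509 - \frac{31124}{1543}} = \frac{1}{- \frac{31676511}{1543}} = - \frac{1543}{31676511} \approx -4.8711 \cdot 10^{-5}$)
$\left(-6012 + k\right) \left(a + q{\left(54 \right)}\right) = \left(-6012 - \frac{1543}{31676511}\right) \left(15992 + 5 \cdot 54\right) = - \frac{190439185675 \left(15992 + 270\right)}{31676511} = \left(- \frac{190439185675}{31676511}\right) 16262 = - \frac{3096922037446850}{31676511}$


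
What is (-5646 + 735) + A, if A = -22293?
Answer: -27204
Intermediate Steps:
(-5646 + 735) + A = (-5646 + 735) - 22293 = -4911 - 22293 = -27204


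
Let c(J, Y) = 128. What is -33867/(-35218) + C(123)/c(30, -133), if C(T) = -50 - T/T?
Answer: 1269429/2253952 ≈ 0.56320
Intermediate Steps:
C(T) = -51 (C(T) = -50 - 1*1 = -50 - 1 = -51)
-33867/(-35218) + C(123)/c(30, -133) = -33867/(-35218) - 51/128 = -33867*(-1/35218) - 51*1/128 = 33867/35218 - 51/128 = 1269429/2253952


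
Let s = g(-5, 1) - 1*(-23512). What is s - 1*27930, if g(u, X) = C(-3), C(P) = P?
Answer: -4421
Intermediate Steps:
g(u, X) = -3
s = 23509 (s = -3 - 1*(-23512) = -3 + 23512 = 23509)
s - 1*27930 = 23509 - 1*27930 = 23509 - 27930 = -4421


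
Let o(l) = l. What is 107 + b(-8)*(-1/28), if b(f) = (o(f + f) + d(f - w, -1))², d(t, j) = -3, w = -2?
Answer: 2635/28 ≈ 94.107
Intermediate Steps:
b(f) = (-3 + 2*f)² (b(f) = ((f + f) - 3)² = (2*f - 3)² = (-3 + 2*f)²)
107 + b(-8)*(-1/28) = 107 + (-3 + 2*(-8))²*(-1/28) = 107 + (-3 - 16)²*(-1*1/28) = 107 + (-19)²*(-1/28) = 107 + 361*(-1/28) = 107 - 361/28 = 2635/28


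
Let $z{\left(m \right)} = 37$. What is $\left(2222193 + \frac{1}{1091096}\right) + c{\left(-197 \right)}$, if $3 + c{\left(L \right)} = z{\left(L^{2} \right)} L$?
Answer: $\frac{2416669621497}{1091096} \approx 2.2149 \cdot 10^{6}$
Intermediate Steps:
$c{\left(L \right)} = -3 + 37 L$
$\left(2222193 + \frac{1}{1091096}\right) + c{\left(-197 \right)} = \left(2222193 + \frac{1}{1091096}\right) + \left(-3 + 37 \left(-197\right)\right) = \left(2222193 + \frac{1}{1091096}\right) - 7292 = \frac{2424625893529}{1091096} - 7292 = \frac{2416669621497}{1091096}$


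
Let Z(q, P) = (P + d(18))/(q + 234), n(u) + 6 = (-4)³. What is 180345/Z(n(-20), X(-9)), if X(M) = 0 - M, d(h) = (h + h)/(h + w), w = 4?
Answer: 108447460/39 ≈ 2.7807e+6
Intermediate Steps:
d(h) = 2*h/(4 + h) (d(h) = (h + h)/(h + 4) = (2*h)/(4 + h) = 2*h/(4 + h))
X(M) = -M
n(u) = -70 (n(u) = -6 + (-4)³ = -6 - 64 = -70)
Z(q, P) = (18/11 + P)/(234 + q) (Z(q, P) = (P + 2*18/(4 + 18))/(q + 234) = (P + 2*18/22)/(234 + q) = (P + 2*18*(1/22))/(234 + q) = (P + 18/11)/(234 + q) = (18/11 + P)/(234 + q))
180345/Z(n(-20), X(-9)) = 180345/(((18/11 - 1*(-9))/(234 - 70))) = 180345/(((18/11 + 9)/164)) = 180345/(((1/164)*(117/11))) = 180345/(117/1804) = 180345*(1804/117) = 108447460/39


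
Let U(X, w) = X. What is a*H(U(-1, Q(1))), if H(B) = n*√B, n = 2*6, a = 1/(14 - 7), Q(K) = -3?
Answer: 12*I/7 ≈ 1.7143*I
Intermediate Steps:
a = ⅐ (a = 1/7 = ⅐ ≈ 0.14286)
n = 12
H(B) = 12*√B
a*H(U(-1, Q(1))) = (12*√(-1))/7 = (12*I)/7 = 12*I/7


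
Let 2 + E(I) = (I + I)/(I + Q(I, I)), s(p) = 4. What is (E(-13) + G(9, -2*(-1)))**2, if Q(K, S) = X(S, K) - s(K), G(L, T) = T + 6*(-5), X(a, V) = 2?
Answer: 179776/225 ≈ 799.00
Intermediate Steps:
G(L, T) = -30 + T (G(L, T) = T - 30 = -30 + T)
Q(K, S) = -2 (Q(K, S) = 2 - 1*4 = 2 - 4 = -2)
E(I) = -2 + 2*I/(-2 + I) (E(I) = -2 + (I + I)/(I - 2) = -2 + (2*I)/(-2 + I) = -2 + 2*I/(-2 + I))
(E(-13) + G(9, -2*(-1)))**2 = (4/(-2 - 13) + (-30 - 2*(-1)))**2 = (4/(-15) + (-30 + 2))**2 = (4*(-1/15) - 28)**2 = (-4/15 - 28)**2 = (-424/15)**2 = 179776/225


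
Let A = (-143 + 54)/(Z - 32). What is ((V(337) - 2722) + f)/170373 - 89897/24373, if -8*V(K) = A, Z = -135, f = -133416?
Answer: -8298392403559/1849247169448 ≈ -4.4874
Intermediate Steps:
A = 89/167 (A = (-143 + 54)/(-135 - 32) = -89/(-167) = -89*(-1/167) = 89/167 ≈ 0.53293)
V(K) = -89/1336 (V(K) = -⅛*89/167 = -89/1336)
((V(337) - 2722) + f)/170373 - 89897/24373 = ((-89/1336 - 2722) - 133416)/170373 - 89897/24373 = (-3636681/1336 - 133416)*(1/170373) - 89897*1/24373 = -181880457/1336*1/170373 - 89897/24373 = -60626819/75872776 - 89897/24373 = -8298392403559/1849247169448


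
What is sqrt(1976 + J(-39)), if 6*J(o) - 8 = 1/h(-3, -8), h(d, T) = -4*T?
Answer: sqrt(1138947)/24 ≈ 44.467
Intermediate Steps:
J(o) = 257/192 (J(o) = 4/3 + 1/(6*((-4*(-8)))) = 4/3 + (1/6)/32 = 4/3 + (1/6)*(1/32) = 4/3 + 1/192 = 257/192)
sqrt(1976 + J(-39)) = sqrt(1976 + 257/192) = sqrt(379649/192) = sqrt(1138947)/24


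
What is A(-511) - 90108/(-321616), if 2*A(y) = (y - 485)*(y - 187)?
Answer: 27948774543/80404 ≈ 3.4760e+5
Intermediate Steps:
A(y) = (-485 + y)*(-187 + y)/2 (A(y) = ((y - 485)*(y - 187))/2 = ((-485 + y)*(-187 + y))/2 = (-485 + y)*(-187 + y)/2)
A(-511) - 90108/(-321616) = (90695/2 + (½)*(-511)² - 336*(-511)) - 90108/(-321616) = (90695/2 + (½)*261121 + 171696) - 90108*(-1)/321616 = (90695/2 + 261121/2 + 171696) - 1*(-22527/80404) = 347604 + 22527/80404 = 27948774543/80404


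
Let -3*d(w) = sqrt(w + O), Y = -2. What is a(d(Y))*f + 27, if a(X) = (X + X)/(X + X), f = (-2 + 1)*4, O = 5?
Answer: 23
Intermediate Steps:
f = -4 (f = -1*4 = -4)
d(w) = -sqrt(5 + w)/3 (d(w) = -sqrt(w + 5)/3 = -sqrt(5 + w)/3)
a(X) = 1 (a(X) = (2*X)/((2*X)) = (2*X)*(1/(2*X)) = 1)
a(d(Y))*f + 27 = 1*(-4) + 27 = -4 + 27 = 23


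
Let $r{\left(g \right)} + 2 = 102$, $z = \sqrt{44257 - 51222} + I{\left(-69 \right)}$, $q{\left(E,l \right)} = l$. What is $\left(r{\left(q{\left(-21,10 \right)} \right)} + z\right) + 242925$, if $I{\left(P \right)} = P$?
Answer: $242956 + i \sqrt{6965} \approx 2.4296 \cdot 10^{5} + 83.457 i$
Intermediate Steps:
$z = -69 + i \sqrt{6965}$ ($z = \sqrt{44257 - 51222} - 69 = \sqrt{-6965} - 69 = i \sqrt{6965} - 69 = -69 + i \sqrt{6965} \approx -69.0 + 83.457 i$)
$r{\left(g \right)} = 100$ ($r{\left(g \right)} = -2 + 102 = 100$)
$\left(r{\left(q{\left(-21,10 \right)} \right)} + z\right) + 242925 = \left(100 - \left(69 - i \sqrt{6965}\right)\right) + 242925 = \left(31 + i \sqrt{6965}\right) + 242925 = 242956 + i \sqrt{6965}$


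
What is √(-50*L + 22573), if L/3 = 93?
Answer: √8623 ≈ 92.860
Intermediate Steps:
L = 279 (L = 3*93 = 279)
√(-50*L + 22573) = √(-50*279 + 22573) = √(-13950 + 22573) = √8623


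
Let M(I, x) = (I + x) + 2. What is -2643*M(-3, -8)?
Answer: 23787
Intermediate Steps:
M(I, x) = 2 + I + x
-2643*M(-3, -8) = -2643*(2 - 3 - 8) = -2643*(-9) = 23787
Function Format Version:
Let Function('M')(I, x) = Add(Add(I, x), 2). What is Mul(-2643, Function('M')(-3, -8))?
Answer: 23787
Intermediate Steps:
Function('M')(I, x) = Add(2, I, x)
Mul(-2643, Function('M')(-3, -8)) = Mul(-2643, Add(2, -3, -8)) = Mul(-2643, -9) = 23787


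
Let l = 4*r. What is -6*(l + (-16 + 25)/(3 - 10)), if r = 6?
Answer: -954/7 ≈ -136.29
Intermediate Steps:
l = 24 (l = 4*6 = 24)
-6*(l + (-16 + 25)/(3 - 10)) = -6*(24 + (-16 + 25)/(3 - 10)) = -6*(24 + 9/(-7)) = -6*(24 + 9*(-⅐)) = -6*(24 - 9/7) = -6*159/7 = -954/7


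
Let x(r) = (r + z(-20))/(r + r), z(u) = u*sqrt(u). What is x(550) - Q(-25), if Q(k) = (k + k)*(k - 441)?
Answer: -46599/2 - 2*I*sqrt(5)/55 ≈ -23300.0 - 0.081312*I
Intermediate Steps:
z(u) = u**(3/2)
x(r) = (r - 40*I*sqrt(5))/(2*r) (x(r) = (r + (-20)**(3/2))/(r + r) = (r - 40*I*sqrt(5))/((2*r)) = (r - 40*I*sqrt(5))*(1/(2*r)) = (r - 40*I*sqrt(5))/(2*r))
Q(k) = 2*k*(-441 + k) (Q(k) = (2*k)*(-441 + k) = 2*k*(-441 + k))
x(550) - Q(-25) = (1/2)*(550 - 40*I*sqrt(5))/550 - 2*(-25)*(-441 - 25) = (1/2)*(1/550)*(550 - 40*I*sqrt(5)) - 2*(-25)*(-466) = (1/2 - 2*I*sqrt(5)/55) - 1*23300 = (1/2 - 2*I*sqrt(5)/55) - 23300 = -46599/2 - 2*I*sqrt(5)/55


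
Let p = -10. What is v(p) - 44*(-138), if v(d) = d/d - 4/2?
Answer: 6071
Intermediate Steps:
v(d) = -1 (v(d) = 1 - 4*½ = 1 - 2 = -1)
v(p) - 44*(-138) = -1 - 44*(-138) = -1 + 6072 = 6071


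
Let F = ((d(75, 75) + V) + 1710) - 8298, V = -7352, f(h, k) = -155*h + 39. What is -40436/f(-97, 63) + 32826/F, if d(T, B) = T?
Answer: -527732132/104500505 ≈ -5.0500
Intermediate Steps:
f(h, k) = 39 - 155*h
F = -13865 (F = ((75 - 7352) + 1710) - 8298 = (-7277 + 1710) - 8298 = -5567 - 8298 = -13865)
-40436/f(-97, 63) + 32826/F = -40436/(39 - 155*(-97)) + 32826/(-13865) = -40436/(39 + 15035) + 32826*(-1/13865) = -40436/15074 - 32826/13865 = -40436*1/15074 - 32826/13865 = -20218/7537 - 32826/13865 = -527732132/104500505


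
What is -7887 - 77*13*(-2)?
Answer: -5885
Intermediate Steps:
-7887 - 77*13*(-2) = -7887 - 77*(-26) = -7887 - 1*(-2002) = -7887 + 2002 = -5885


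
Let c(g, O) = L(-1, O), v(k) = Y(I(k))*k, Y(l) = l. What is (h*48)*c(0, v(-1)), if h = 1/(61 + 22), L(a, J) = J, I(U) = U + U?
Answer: 96/83 ≈ 1.1566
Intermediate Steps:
I(U) = 2*U
v(k) = 2*k² (v(k) = (2*k)*k = 2*k²)
c(g, O) = O
h = 1/83 ≈ 0.012048
(h*48)*c(0, v(-1)) = ((1/83)*48)*(2*(-1)²) = 48*(2*1)/83 = (48/83)*2 = 96/83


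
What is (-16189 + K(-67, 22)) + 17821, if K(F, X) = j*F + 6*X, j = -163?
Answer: 12685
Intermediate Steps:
K(F, X) = -163*F + 6*X
(-16189 + K(-67, 22)) + 17821 = (-16189 + (-163*(-67) + 6*22)) + 17821 = (-16189 + (10921 + 132)) + 17821 = (-16189 + 11053) + 17821 = -5136 + 17821 = 12685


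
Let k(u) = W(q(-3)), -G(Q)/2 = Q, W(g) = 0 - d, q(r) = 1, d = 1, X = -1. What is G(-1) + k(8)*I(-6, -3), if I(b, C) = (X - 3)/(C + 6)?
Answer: 10/3 ≈ 3.3333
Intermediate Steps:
I(b, C) = -4/(6 + C) (I(b, C) = (-1 - 3)/(C + 6) = -4/(6 + C))
W(g) = -1 (W(g) = 0 - 1*1 = 0 - 1 = -1)
G(Q) = -2*Q
k(u) = -1
G(-1) + k(8)*I(-6, -3) = -2*(-1) - (-4)/(6 - 3) = 2 - (-4)/3 = 2 - 1*(-4/3) = 2 + 4/3 = 10/3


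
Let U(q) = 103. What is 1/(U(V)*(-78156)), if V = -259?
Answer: -1/8050068 ≈ -1.2422e-7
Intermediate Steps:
1/(U(V)*(-78156)) = 1/(103*(-78156)) = (1/103)*(-1/78156) = -1/8050068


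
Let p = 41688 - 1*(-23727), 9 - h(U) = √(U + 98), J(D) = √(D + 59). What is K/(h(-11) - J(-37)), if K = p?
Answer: -65415/(-9 + √22 + √87) ≈ -13037.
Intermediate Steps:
J(D) = √(59 + D)
h(U) = 9 - √(98 + U) (h(U) = 9 - √(U + 98) = 9 - √(98 + U))
p = 65415 (p = 41688 + 23727 = 65415)
K = 65415
K/(h(-11) - J(-37)) = 65415/((9 - √(98 - 11)) - √(59 - 37)) = 65415/((9 - √87) - √22) = 65415/(9 - √22 - √87)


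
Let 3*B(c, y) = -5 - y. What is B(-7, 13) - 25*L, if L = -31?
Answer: 769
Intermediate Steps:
B(c, y) = -5/3 - y/3 (B(c, y) = (-5 - y)/3 = -5/3 - y/3)
B(-7, 13) - 25*L = (-5/3 - 1/3*13) - 25*(-31) = (-5/3 - 13/3) + 775 = -6 + 775 = 769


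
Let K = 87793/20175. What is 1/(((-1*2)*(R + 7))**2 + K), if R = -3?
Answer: 20175/1378993 ≈ 0.014630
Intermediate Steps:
K = 87793/20175 (K = 87793*(1/20175) = 87793/20175 ≈ 4.3516)
1/(((-1*2)*(R + 7))**2 + K) = 1/(((-1*2)*(-3 + 7))**2 + 87793/20175) = 1/((-2*4)**2 + 87793/20175) = 1/((-8)**2 + 87793/20175) = 1/(64 + 87793/20175) = 1/(1378993/20175) = 20175/1378993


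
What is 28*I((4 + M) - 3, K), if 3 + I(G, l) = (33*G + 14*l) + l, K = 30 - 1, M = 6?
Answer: 18564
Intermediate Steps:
K = 29 (K = 30 - 1*1 = 30 - 1 = 29)
I(G, l) = -3 + 15*l + 33*G (I(G, l) = -3 + ((33*G + 14*l) + l) = -3 + ((14*l + 33*G) + l) = -3 + (15*l + 33*G) = -3 + 15*l + 33*G)
28*I((4 + M) - 3, K) = 28*(-3 + 15*29 + 33*((4 + 6) - 3)) = 28*(-3 + 435 + 33*(10 - 3)) = 28*(-3 + 435 + 33*7) = 28*(-3 + 435 + 231) = 28*663 = 18564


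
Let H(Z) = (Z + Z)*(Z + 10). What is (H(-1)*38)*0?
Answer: 0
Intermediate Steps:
H(Z) = 2*Z*(10 + Z) (H(Z) = (2*Z)*(10 + Z) = 2*Z*(10 + Z))
(H(-1)*38)*0 = ((2*(-1)*(10 - 1))*38)*0 = ((2*(-1)*9)*38)*0 = -18*38*0 = -684*0 = 0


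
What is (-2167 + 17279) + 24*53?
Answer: 16384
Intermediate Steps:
(-2167 + 17279) + 24*53 = 15112 + 1272 = 16384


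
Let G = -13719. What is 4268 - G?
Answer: 17987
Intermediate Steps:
4268 - G = 4268 - 1*(-13719) = 4268 + 13719 = 17987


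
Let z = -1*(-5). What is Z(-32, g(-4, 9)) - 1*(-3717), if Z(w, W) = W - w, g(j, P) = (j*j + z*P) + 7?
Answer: 3817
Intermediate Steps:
z = 5
g(j, P) = 7 + j² + 5*P (g(j, P) = (j*j + 5*P) + 7 = (j² + 5*P) + 7 = 7 + j² + 5*P)
Z(-32, g(-4, 9)) - 1*(-3717) = ((7 + (-4)² + 5*9) - 1*(-32)) - 1*(-3717) = ((7 + 16 + 45) + 32) + 3717 = (68 + 32) + 3717 = 100 + 3717 = 3817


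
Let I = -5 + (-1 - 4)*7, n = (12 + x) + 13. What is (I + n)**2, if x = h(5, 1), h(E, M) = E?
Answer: 100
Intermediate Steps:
x = 5
n = 30 (n = (12 + 5) + 13 = 17 + 13 = 30)
I = -40 (I = -5 - 5*7 = -5 - 35 = -40)
(I + n)**2 = (-40 + 30)**2 = (-10)**2 = 100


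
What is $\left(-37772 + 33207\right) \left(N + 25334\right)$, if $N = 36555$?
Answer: $-282523285$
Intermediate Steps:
$\left(-37772 + 33207\right) \left(N + 25334\right) = \left(-37772 + 33207\right) \left(36555 + 25334\right) = \left(-4565\right) 61889 = -282523285$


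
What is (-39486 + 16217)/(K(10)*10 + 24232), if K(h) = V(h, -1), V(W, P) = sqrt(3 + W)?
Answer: -10843354/11292087 + 116345*sqrt(13)/293594262 ≈ -0.95883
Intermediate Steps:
K(h) = sqrt(3 + h)
(-39486 + 16217)/(K(10)*10 + 24232) = (-39486 + 16217)/(sqrt(3 + 10)*10 + 24232) = -23269/(sqrt(13)*10 + 24232) = -23269/(10*sqrt(13) + 24232) = -23269/(24232 + 10*sqrt(13))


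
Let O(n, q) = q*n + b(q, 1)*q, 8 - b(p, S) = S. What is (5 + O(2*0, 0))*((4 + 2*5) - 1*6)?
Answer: 40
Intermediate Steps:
b(p, S) = 8 - S
O(n, q) = 7*q + n*q (O(n, q) = q*n + (8 - 1*1)*q = n*q + (8 - 1)*q = n*q + 7*q = 7*q + n*q)
(5 + O(2*0, 0))*((4 + 2*5) - 1*6) = (5 + 0*(7 + 2*0))*((4 + 2*5) - 1*6) = (5 + 0*(7 + 0))*((4 + 10) - 6) = (5 + 0*7)*(14 - 6) = (5 + 0)*8 = 5*8 = 40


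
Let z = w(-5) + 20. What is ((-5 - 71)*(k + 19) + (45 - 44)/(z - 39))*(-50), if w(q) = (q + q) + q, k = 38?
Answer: 3682225/17 ≈ 2.1660e+5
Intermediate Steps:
w(q) = 3*q (w(q) = 2*q + q = 3*q)
z = 5 (z = 3*(-5) + 20 = -15 + 20 = 5)
((-5 - 71)*(k + 19) + (45 - 44)/(z - 39))*(-50) = ((-5 - 71)*(38 + 19) + (45 - 44)/(5 - 39))*(-50) = (-76*57 + 1/(-34))*(-50) = (-4332 + 1*(-1/34))*(-50) = (-4332 - 1/34)*(-50) = -147289/34*(-50) = 3682225/17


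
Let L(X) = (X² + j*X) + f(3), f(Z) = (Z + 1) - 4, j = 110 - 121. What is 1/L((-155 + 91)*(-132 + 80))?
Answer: 1/11038976 ≈ 9.0588e-8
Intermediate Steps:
j = -11
f(Z) = -3 + Z (f(Z) = (1 + Z) - 4 = -3 + Z)
L(X) = X² - 11*X (L(X) = (X² - 11*X) + (-3 + 3) = (X² - 11*X) + 0 = X² - 11*X)
1/L((-155 + 91)*(-132 + 80)) = 1/(((-155 + 91)*(-132 + 80))*(-11 + (-155 + 91)*(-132 + 80))) = 1/((-64*(-52))*(-11 - 64*(-52))) = 1/(3328*(-11 + 3328)) = 1/(3328*3317) = 1/11038976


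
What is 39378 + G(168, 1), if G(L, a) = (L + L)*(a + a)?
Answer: 40050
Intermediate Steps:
G(L, a) = 4*L*a (G(L, a) = (2*L)*(2*a) = 4*L*a)
39378 + G(168, 1) = 39378 + 4*168*1 = 39378 + 672 = 40050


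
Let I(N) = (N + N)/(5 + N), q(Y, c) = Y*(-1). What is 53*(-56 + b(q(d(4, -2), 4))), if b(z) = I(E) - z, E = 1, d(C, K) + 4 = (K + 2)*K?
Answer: -9487/3 ≈ -3162.3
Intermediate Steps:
d(C, K) = -4 + K*(2 + K) (d(C, K) = -4 + (K + 2)*K = -4 + (2 + K)*K = -4 + K*(2 + K))
q(Y, c) = -Y
I(N) = 2*N/(5 + N) (I(N) = (2*N)/(5 + N) = 2*N/(5 + N))
b(z) = ⅓ - z (b(z) = 2*1/(5 + 1) - z = 2*1/6 - z = 2*1*(⅙) - z = ⅓ - z)
53*(-56 + b(q(d(4, -2), 4))) = 53*(-56 + (⅓ - (-1)*(-4 + (-2)² + 2*(-2)))) = 53*(-56 + (⅓ - (-1)*(-4 + 4 - 4))) = 53*(-56 + (⅓ - (-1)*(-4))) = 53*(-56 + (⅓ - 1*4)) = 53*(-56 + (⅓ - 4)) = 53*(-56 - 11/3) = 53*(-179/3) = -9487/3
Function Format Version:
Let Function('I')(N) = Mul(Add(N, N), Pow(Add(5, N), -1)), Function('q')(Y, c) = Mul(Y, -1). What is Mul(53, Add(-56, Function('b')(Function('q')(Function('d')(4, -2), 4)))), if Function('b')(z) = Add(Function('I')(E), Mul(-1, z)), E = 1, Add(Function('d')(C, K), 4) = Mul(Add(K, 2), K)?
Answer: Rational(-9487, 3) ≈ -3162.3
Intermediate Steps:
Function('d')(C, K) = Add(-4, Mul(K, Add(2, K))) (Function('d')(C, K) = Add(-4, Mul(Add(K, 2), K)) = Add(-4, Mul(Add(2, K), K)) = Add(-4, Mul(K, Add(2, K))))
Function('q')(Y, c) = Mul(-1, Y)
Function('I')(N) = Mul(2, N, Pow(Add(5, N), -1)) (Function('I')(N) = Mul(Mul(2, N), Pow(Add(5, N), -1)) = Mul(2, N, Pow(Add(5, N), -1)))
Function('b')(z) = Add(Rational(1, 3), Mul(-1, z)) (Function('b')(z) = Add(Mul(2, 1, Pow(Add(5, 1), -1)), Mul(-1, z)) = Add(Mul(2, 1, Pow(6, -1)), Mul(-1, z)) = Add(Mul(2, 1, Rational(1, 6)), Mul(-1, z)) = Add(Rational(1, 3), Mul(-1, z)))
Mul(53, Add(-56, Function('b')(Function('q')(Function('d')(4, -2), 4)))) = Mul(53, Add(-56, Add(Rational(1, 3), Mul(-1, Mul(-1, Add(-4, Pow(-2, 2), Mul(2, -2))))))) = Mul(53, Add(-56, Add(Rational(1, 3), Mul(-1, Mul(-1, Add(-4, 4, -4)))))) = Mul(53, Add(-56, Add(Rational(1, 3), Mul(-1, Mul(-1, -4))))) = Mul(53, Add(-56, Add(Rational(1, 3), Mul(-1, 4)))) = Mul(53, Add(-56, Add(Rational(1, 3), -4))) = Mul(53, Add(-56, Rational(-11, 3))) = Mul(53, Rational(-179, 3)) = Rational(-9487, 3)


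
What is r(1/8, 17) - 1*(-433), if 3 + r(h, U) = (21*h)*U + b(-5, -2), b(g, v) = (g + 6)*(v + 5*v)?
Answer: 3701/8 ≈ 462.63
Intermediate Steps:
b(g, v) = 6*v*(6 + g) (b(g, v) = (6 + g)*(6*v) = 6*v*(6 + g))
r(h, U) = -15 + 21*U*h (r(h, U) = -3 + ((21*h)*U + 6*(-2)*(6 - 5)) = -3 + (21*U*h + 6*(-2)*1) = -3 + (21*U*h - 12) = -3 + (-12 + 21*U*h) = -15 + 21*U*h)
r(1/8, 17) - 1*(-433) = (-15 + 21*17/8) - 1*(-433) = (-15 + 21*17*(⅛)) + 433 = (-15 + 357/8) + 433 = 237/8 + 433 = 3701/8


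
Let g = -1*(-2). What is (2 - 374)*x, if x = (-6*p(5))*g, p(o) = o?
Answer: 22320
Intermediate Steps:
g = 2
x = -60 (x = -6*5*2 = -30*2 = -60)
(2 - 374)*x = (2 - 374)*(-60) = -372*(-60) = 22320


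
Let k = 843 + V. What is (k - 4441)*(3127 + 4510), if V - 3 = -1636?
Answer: -39949147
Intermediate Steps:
V = -1633 (V = 3 - 1636 = -1633)
k = -790 (k = 843 - 1633 = -790)
(k - 4441)*(3127 + 4510) = (-790 - 4441)*(3127 + 4510) = -5231*7637 = -39949147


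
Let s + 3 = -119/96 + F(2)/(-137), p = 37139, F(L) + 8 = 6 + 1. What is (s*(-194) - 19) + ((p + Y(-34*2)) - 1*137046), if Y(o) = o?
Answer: -652161233/6576 ≈ -99173.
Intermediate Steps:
F(L) = -1 (F(L) = -8 + (6 + 1) = -8 + 7 = -1)
s = -55663/13152 (s = -3 + (-119/96 - 1/(-137)) = -3 + (-119*1/96 - 1*(-1/137)) = -3 + (-119/96 + 1/137) = -3 - 16207/13152 = -55663/13152 ≈ -4.2323)
(s*(-194) - 19) + ((p + Y(-34*2)) - 1*137046) = (-55663/13152*(-194) - 19) + ((37139 - 34*2) - 1*137046) = (5399311/6576 - 19) + ((37139 - 68) - 137046) = 5274367/6576 + (37071 - 137046) = 5274367/6576 - 99975 = -652161233/6576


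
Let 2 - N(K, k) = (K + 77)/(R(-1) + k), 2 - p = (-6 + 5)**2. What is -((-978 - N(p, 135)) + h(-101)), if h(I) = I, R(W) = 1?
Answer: 73469/68 ≈ 1080.4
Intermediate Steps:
p = 1 (p = 2 - (-6 + 5)**2 = 2 - 1*(-1)**2 = 2 - 1*1 = 2 - 1 = 1)
N(K, k) = 2 - (77 + K)/(1 + k) (N(K, k) = 2 - (K + 77)/(1 + k) = 2 - (77 + K)/(1 + k))
-((-978 - N(p, 135)) + h(-101)) = -((-978 - (-75 - 1*1 + 2*135)/(1 + 135)) - 101) = -((-978 - (-75 - 1 + 270)/136) - 101) = -((-978 - 194/136) - 101) = -((-978 - 1*97/68) - 101) = -((-978 - 97/68) - 101) = -(-66601/68 - 101) = -1*(-73469/68) = 73469/68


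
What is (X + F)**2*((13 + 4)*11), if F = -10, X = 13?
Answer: 1683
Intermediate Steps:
(X + F)**2*((13 + 4)*11) = (13 - 10)**2*((13 + 4)*11) = 3**2*(17*11) = 9*187 = 1683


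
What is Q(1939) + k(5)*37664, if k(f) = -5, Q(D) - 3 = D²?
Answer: 3571404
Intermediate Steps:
Q(D) = 3 + D²
Q(1939) + k(5)*37664 = (3 + 1939²) - 5*37664 = (3 + 3759721) - 188320 = 3759724 - 188320 = 3571404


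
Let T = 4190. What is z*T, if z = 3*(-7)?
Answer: -87990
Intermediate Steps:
z = -21
z*T = -21*4190 = -87990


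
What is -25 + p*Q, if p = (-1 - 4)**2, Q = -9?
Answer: -250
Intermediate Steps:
p = 25 (p = (-5)**2 = 25)
-25 + p*Q = -25 + 25*(-9) = -25 - 225 = -250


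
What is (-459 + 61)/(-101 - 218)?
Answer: 398/319 ≈ 1.2476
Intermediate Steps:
(-459 + 61)/(-101 - 218) = -398/(-319) = -398*(-1/319) = 398/319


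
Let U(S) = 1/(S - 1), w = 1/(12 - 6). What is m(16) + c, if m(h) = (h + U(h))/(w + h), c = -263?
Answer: -127073/485 ≈ -262.01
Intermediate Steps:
w = ⅙ (w = 1/6 = ⅙ ≈ 0.16667)
U(S) = 1/(-1 + S)
m(h) = (h + 1/(-1 + h))/(⅙ + h)
m(16) + c = 6*(1 + 16*(-1 + 16))/((1 + 6*16)*(-1 + 16)) - 263 = 6*(1 + 16*15)/((1 + 96)*15) - 263 = 6*(1/15)*(1 + 240)/97 - 263 = 6*(1/97)*(1/15)*241 - 263 = 482/485 - 263 = -127073/485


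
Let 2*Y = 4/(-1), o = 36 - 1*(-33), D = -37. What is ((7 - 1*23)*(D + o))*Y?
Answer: 1024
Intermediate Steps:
o = 69 (o = 36 + 33 = 69)
Y = -2 (Y = (4/(-1))/2 = (4*(-1))/2 = (½)*(-4) = -2)
((7 - 1*23)*(D + o))*Y = ((7 - 1*23)*(-37 + 69))*(-2) = ((7 - 23)*32)*(-2) = -16*32*(-2) = -512*(-2) = 1024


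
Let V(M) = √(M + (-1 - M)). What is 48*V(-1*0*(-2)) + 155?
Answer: 155 + 48*I ≈ 155.0 + 48.0*I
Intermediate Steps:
V(M) = I (V(M) = √(-1) = I)
48*V(-1*0*(-2)) + 155 = 48*I + 155 = 155 + 48*I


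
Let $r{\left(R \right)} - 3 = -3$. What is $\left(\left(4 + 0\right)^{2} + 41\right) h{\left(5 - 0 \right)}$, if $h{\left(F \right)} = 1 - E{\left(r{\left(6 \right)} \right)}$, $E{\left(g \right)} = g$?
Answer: $57$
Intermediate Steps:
$r{\left(R \right)} = 0$ ($r{\left(R \right)} = 3 - 3 = 0$)
$h{\left(F \right)} = 1$ ($h{\left(F \right)} = 1 - 0 = 1 + 0 = 1$)
$\left(\left(4 + 0\right)^{2} + 41\right) h{\left(5 - 0 \right)} = \left(\left(4 + 0\right)^{2} + 41\right) 1 = \left(4^{2} + 41\right) 1 = \left(16 + 41\right) 1 = 57 \cdot 1 = 57$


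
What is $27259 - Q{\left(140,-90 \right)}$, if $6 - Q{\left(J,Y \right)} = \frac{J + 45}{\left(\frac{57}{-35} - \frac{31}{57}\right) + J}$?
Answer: $\frac{7494017473}{274966} \approx 27254.0$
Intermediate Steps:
$Q{\left(J,Y \right)} = 6 - \frac{45 + J}{- \frac{4334}{1995} + J}$ ($Q{\left(J,Y \right)} = 6 - \frac{J + 45}{\left(\frac{57}{-35} - \frac{31}{57}\right) + J} = 6 - \frac{45 + J}{\left(57 \left(- \frac{1}{35}\right) - \frac{31}{57}\right) + J} = 6 - \frac{45 + J}{\left(- \frac{57}{35} - \frac{31}{57}\right) + J} = 6 - \frac{45 + J}{- \frac{4334}{1995} + J}$)
$27259 - Q{\left(140,-90 \right)} = 27259 - \frac{3 \left(-38593 + 3325 \cdot 140\right)}{-4334 + 1995 \cdot 140} = 27259 - \frac{3 \left(-38593 + 465500\right)}{-4334 + 279300} = 27259 - 3 \cdot \frac{1}{274966} \cdot 426907 = 27259 - \frac{1280721}{274966} = \frac{7494017473}{274966}$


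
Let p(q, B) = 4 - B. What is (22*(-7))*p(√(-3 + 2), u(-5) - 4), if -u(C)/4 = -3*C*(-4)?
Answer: 35728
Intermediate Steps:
u(C) = -48*C (u(C) = -4*(-3*C)*(-4) = -48*C)
(22*(-7))*p(√(-3 + 2), u(-5) - 4) = (22*(-7))*(4 - (-48*(-5) - 4)) = -154*(4 - (240 - 4)) = -154*(4 - 1*236) = -154*(4 - 236) = -154*(-232) = 35728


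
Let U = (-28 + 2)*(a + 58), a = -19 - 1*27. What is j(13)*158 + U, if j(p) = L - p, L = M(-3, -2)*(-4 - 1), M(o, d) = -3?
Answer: 4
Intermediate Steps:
a = -46 (a = -19 - 27 = -46)
L = 15 (L = -3*(-4 - 1) = -3*(-5) = 15)
j(p) = 15 - p
U = -312 (U = (-28 + 2)*(-46 + 58) = -26*12 = -312)
j(13)*158 + U = (15 - 1*13)*158 - 312 = (15 - 13)*158 - 312 = 2*158 - 312 = 316 - 312 = 4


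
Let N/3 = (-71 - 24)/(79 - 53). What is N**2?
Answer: 81225/676 ≈ 120.16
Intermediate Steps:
N = -285/26 (N = 3*((-71 - 24)/(79 - 53)) = 3*(-95/26) = -285/26 ≈ -10.962)
N**2 = (-285/26)**2 = 81225/676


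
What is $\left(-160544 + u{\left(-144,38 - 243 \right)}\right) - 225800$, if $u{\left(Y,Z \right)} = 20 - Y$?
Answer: $-386180$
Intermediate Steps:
$\left(-160544 + u{\left(-144,38 - 243 \right)}\right) - 225800 = \left(-160544 + \left(20 - -144\right)\right) - 225800 = \left(-160544 + \left(20 + 144\right)\right) - 225800 = \left(-160544 + 164\right) - 225800 = -160380 - 225800 = -386180$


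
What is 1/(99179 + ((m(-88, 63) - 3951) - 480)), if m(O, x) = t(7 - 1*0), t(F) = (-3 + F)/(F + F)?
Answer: 7/663238 ≈ 1.0554e-5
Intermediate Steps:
t(F) = (-3 + F)/(2*F) (t(F) = (-3 + F)/((2*F)) = (-3 + F)*(1/(2*F)) = (-3 + F)/(2*F))
m(O, x) = 2/7 (m(O, x) = (-3 + (7 - 1*0))/(2*(7 - 1*0)) = (-3 + (7 + 0))/(2*(7 + 0)) = (½)*(-3 + 7)/7 = (½)*(⅐)*4 = 2/7)
1/(99179 + ((m(-88, 63) - 3951) - 480)) = 1/(99179 + ((2/7 - 3951) - 480)) = 1/(99179 + (-27655/7 - 480)) = 1/(99179 - 31015/7) = 1/(663238/7) = 7/663238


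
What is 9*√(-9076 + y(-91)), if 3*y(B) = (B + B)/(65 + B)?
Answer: 3*I*√81663 ≈ 857.3*I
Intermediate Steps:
y(B) = 2*B/(3*(65 + B)) (y(B) = ((B + B)/(65 + B))/3 = ((2*B)/(65 + B))/3 = (2*B/(65 + B))/3 = 2*B/(3*(65 + B)))
9*√(-9076 + y(-91)) = 9*√(-9076 + (⅔)*(-91)/(65 - 91)) = 9*√(-9076 + (⅔)*(-91)/(-26)) = 9*√(-9076 + (⅔)*(-91)*(-1/26)) = 9*√(-9076 + 7/3) = 9*√(-27221/3) = 9*(I*√81663/3) = 3*I*√81663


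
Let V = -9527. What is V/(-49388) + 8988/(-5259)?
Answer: -131265617/86577164 ≈ -1.5162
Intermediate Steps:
V/(-49388) + 8988/(-5259) = -9527/(-49388) + 8988/(-5259) = -9527*(-1/49388) + 8988*(-1/5259) = 9527/49388 - 2996/1753 = -131265617/86577164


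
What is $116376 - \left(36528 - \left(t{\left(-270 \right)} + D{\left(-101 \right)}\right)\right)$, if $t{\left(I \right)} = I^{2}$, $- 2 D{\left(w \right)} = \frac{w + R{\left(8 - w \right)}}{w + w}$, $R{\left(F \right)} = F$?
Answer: $\frac{15427550}{101} \approx 1.5275 \cdot 10^{5}$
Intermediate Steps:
$D{\left(w \right)} = - \frac{2}{w}$ ($D{\left(w \right)} = - \frac{\left(w - \left(-8 + w\right)\right) \frac{1}{w + w}}{2} = - \frac{8 \frac{1}{2 w}}{2} = - \frac{4 \frac{1}{w}}{2} = - \frac{2}{w}$)
$116376 - \left(36528 - \left(t{\left(-270 \right)} + D{\left(-101 \right)}\right)\right) = 116376 - \left(36528 - \left(\left(-270\right)^{2} - \frac{2}{-101}\right)\right) = 116376 - \left(36528 - \left(72900 - - \frac{2}{101}\right)\right) = 116376 - \left(36528 - \left(72900 + \frac{2}{101}\right)\right) = 116376 - \left(36528 - \frac{7362902}{101}\right) = 116376 - - \frac{3673574}{101} = 116376 + \frac{3673574}{101} = \frac{15427550}{101}$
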